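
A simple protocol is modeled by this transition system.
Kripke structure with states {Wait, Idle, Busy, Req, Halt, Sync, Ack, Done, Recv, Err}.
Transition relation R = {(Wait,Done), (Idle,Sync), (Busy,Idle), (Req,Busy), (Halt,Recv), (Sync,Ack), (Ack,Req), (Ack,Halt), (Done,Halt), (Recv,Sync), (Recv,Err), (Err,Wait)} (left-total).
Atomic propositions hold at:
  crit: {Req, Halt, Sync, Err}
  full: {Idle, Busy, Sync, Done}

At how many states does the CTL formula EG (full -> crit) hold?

4

Sat(full -> crit) = {Wait, Req, Halt, Sync, Ack, Recv, Err}
EG (full -> crit): greatest fixpoint, start Z0 = {Wait, Req, Halt, Sync, Ack, Recv, Err}, keep only states in Sat with some successor in Z. Z1 = {Halt, Sync, Ack, Recv, Err}; Z2 = {Halt, Sync, Ack, Recv}; fixed.
Sat(EG (full -> crit)) = {Halt, Sync, Ack, Recv}
|Sat(EG (full -> crit))| = |{Halt, Sync, Ack, Recv}| = 4.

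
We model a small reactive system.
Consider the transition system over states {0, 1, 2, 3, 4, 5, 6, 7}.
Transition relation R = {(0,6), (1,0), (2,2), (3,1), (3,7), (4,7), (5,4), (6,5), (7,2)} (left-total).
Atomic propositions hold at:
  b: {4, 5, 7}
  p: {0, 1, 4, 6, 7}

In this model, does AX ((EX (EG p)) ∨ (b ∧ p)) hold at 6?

No

EG p: greatest fixpoint, start Z0 = {0, 1, 4, 6, 7}, keep only states in Sat with some successor in Z. Z1 = {0, 1, 4}; Z2 = {1}; Z3 = ∅; fixed.
Sat(EG p) = ∅
Sat(EX (EG p)) = {s : some successor in ∅} = ∅
Sat(b ∧ p) = {4, 7}
Sat((EX (EG p)) ∨ (b ∧ p)) = {4, 7}
Sat(AX ((EX (EG p)) ∨ (b ∧ p))) = {s : every successor in {4, 7}} = {4, 5}
6 ∉ Sat(AX ((EX (EG p)) ∨ (b ∧ p))) = {4, 5}, so the formula does not hold at 6.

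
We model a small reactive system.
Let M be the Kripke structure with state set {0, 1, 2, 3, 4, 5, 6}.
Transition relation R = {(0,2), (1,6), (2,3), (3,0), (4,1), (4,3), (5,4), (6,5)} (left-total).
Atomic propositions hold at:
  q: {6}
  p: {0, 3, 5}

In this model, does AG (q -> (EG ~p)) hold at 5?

No

Sat(~p) = {1, 2, 4, 6}
EG ~p: greatest fixpoint, start Z0 = {1, 2, 4, 6}, keep only states in Sat with some successor in Z. Z1 = {1, 4}; Z2 = {4}; Z3 = ∅; fixed.
Sat(EG ~p) = ∅
Sat(q -> (EG ~p)) = {0, 1, 2, 3, 4, 5}
AG (q -> (EG ~p)): greatest fixpoint, start Z0 = {0, 1, 2, 3, 4, 5}, keep only states in Sat with every successor in Z. Z1 = {0, 2, 3, 4, 5}; Z2 = {0, 2, 3, 5}; Z3 = {0, 2, 3}; fixed.
Sat(AG (q -> (EG ~p))) = {0, 2, 3}
5 ∉ Sat(AG (q -> (EG ~p))) = {0, 2, 3}, so the formula does not hold at 5.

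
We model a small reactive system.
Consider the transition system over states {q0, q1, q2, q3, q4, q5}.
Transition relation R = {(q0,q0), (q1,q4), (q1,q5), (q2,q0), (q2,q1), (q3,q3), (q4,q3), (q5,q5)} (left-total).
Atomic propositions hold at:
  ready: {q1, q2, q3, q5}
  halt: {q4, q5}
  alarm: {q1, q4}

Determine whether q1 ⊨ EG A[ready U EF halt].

EF halt: least fixpoint, start Z0 = {q4, q5}, add states with some successor in Z. Z1 = {q1, q4, q5}; Z2 = {q1, q2, q4, q5}; fixed.
Sat(EF halt) = {q1, q2, q4, q5}
A[ready U EF halt]: least fixpoint, start Z0 = Sat(EF halt) = {q1, q2, q4, q5}, add states in Sat(ready) with every successor in Z. Already a fixed point.
Sat(A[ready U EF halt]) = {q1, q2, q4, q5}
EG A[ready U EF halt]: greatest fixpoint, start Z0 = {q1, q2, q4, q5}, keep only states in Sat with some successor in Z. Z1 = {q1, q2, q5}; fixed.
Sat(EG A[ready U EF halt]) = {q1, q2, q5}
q1 ∈ Sat(EG A[ready U EF halt]) = {q1, q2, q5}, so the formula holds at q1.

Yes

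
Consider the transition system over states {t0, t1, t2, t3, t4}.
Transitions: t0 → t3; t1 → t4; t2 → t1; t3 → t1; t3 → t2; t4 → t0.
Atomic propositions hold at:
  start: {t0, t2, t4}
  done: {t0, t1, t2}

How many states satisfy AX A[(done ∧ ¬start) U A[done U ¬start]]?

Sat(¬start) = {t1, t3}
Sat(done ∧ ¬start) = {t1}
A[done U ¬start]: least fixpoint, start Z0 = Sat(¬start) = {t1, t3}, add states in Sat(done) with every successor in Z. Z1 = {t0, t1, t2, t3}; fixed.
Sat(A[done U ¬start]) = {t0, t1, t2, t3}
A[(done ∧ ¬start) U A[done U ¬start]]: least fixpoint, start Z0 = Sat(A[done U ¬start]) = {t0, t1, t2, t3}, add states in Sat(done ∧ ¬start) with every successor in Z. Already a fixed point.
Sat(A[(done ∧ ¬start) U A[done U ¬start]]) = {t0, t1, t2, t3}
Sat(AX A[(done ∧ ¬start) U A[done U ¬start]]) = {s : every successor in {t0, t1, t2, t3}} = {t0, t2, t3, t4}
|Sat(AX A[(done ∧ ¬start) U A[done U ¬start]])| = |{t0, t2, t3, t4}| = 4.

4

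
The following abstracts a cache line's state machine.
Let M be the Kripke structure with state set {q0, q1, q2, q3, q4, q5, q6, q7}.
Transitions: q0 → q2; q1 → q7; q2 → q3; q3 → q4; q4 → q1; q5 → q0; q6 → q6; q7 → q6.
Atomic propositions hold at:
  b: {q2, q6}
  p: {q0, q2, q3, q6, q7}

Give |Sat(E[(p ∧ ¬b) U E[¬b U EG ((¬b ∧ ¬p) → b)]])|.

Sat(¬b) = {q0, q1, q3, q4, q5, q7}
Sat(p ∧ ¬b) = {q0, q3, q7}
Sat(¬p) = {q1, q4, q5}
Sat(¬b ∧ ¬p) = {q1, q4, q5}
Sat((¬b ∧ ¬p) → b) = {q0, q2, q3, q6, q7}
EG ((¬b ∧ ¬p) → b): greatest fixpoint, start Z0 = {q0, q2, q3, q6, q7}, keep only states in Sat with some successor in Z. Z1 = {q0, q2, q6, q7}; Z2 = {q0, q6, q7}; Z3 = {q6, q7}; fixed.
Sat(EG ((¬b ∧ ¬p) → b)) = {q6, q7}
E[¬b U EG ((¬b ∧ ¬p) → b)]: least fixpoint, start Z0 = Sat(EG ((¬b ∧ ¬p) → b)) = {q6, q7}, add states in Sat(¬b) with some successor in Z. Z1 = {q1, q6, q7}; Z2 = {q1, q4, q6, q7}; Z3 = {q1, q3, q4, q6, q7}; fixed.
Sat(E[¬b U EG ((¬b ∧ ¬p) → b)]) = {q1, q3, q4, q6, q7}
E[(p ∧ ¬b) U E[¬b U EG ((¬b ∧ ¬p) → b)]]: least fixpoint, start Z0 = Sat(E[¬b U EG ((¬b ∧ ¬p) → b)]) = {q1, q3, q4, q6, q7}, add states in Sat(p ∧ ¬b) with some successor in Z. Already a fixed point.
Sat(E[(p ∧ ¬b) U E[¬b U EG ((¬b ∧ ¬p) → b)]]) = {q1, q3, q4, q6, q7}
|Sat(E[(p ∧ ¬b) U E[¬b U EG ((¬b ∧ ¬p) → b)]])| = |{q1, q3, q4, q6, q7}| = 5.

5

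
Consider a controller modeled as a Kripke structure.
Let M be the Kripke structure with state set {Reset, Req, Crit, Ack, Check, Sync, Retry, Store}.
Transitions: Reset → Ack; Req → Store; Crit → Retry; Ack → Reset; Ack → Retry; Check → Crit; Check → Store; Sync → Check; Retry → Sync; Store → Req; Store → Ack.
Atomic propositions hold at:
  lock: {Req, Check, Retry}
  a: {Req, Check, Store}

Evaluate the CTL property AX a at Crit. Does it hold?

Sat(AX a) = {s : every successor in {Req, Check, Store}} = {Req, Sync}
Crit ∉ Sat(AX a) = {Req, Sync}, so the formula does not hold at Crit.

No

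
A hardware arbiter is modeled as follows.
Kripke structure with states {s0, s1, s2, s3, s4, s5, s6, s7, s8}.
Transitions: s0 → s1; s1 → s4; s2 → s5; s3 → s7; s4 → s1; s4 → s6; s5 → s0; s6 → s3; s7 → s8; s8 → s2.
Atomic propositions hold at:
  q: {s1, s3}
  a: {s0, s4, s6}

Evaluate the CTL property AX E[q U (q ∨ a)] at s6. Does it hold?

Yes

Sat(q ∨ a) = {s0, s1, s3, s4, s6}
E[q U (q ∨ a)]: least fixpoint, start Z0 = Sat((q ∨ a)) = {s0, s1, s3, s4, s6}, add states in Sat(q) with some successor in Z. Already a fixed point.
Sat(E[q U (q ∨ a)]) = {s0, s1, s3, s4, s6}
Sat(AX E[q U (q ∨ a)]) = {s : every successor in {s0, s1, s3, s4, s6}} = {s0, s1, s4, s5, s6}
s6 ∈ Sat(AX E[q U (q ∨ a)]) = {s0, s1, s4, s5, s6}, so the formula holds at s6.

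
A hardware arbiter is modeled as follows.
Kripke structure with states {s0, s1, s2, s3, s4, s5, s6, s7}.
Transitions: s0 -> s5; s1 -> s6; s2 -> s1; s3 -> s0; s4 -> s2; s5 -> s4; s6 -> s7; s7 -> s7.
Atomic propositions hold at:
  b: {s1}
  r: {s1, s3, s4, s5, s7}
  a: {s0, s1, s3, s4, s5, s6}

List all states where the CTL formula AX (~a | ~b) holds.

Sat(~a) = {s2, s7}
Sat(~b) = {s0, s2, s3, s4, s5, s6, s7}
Sat(~a | ~b) = {s0, s2, s3, s4, s5, s6, s7}
Sat(AX (~a | ~b)) = {s : every successor in {s0, s2, s3, s4, s5, s6, s7}} = {s0, s1, s3, s4, s5, s6, s7}

{s0, s1, s3, s4, s5, s6, s7}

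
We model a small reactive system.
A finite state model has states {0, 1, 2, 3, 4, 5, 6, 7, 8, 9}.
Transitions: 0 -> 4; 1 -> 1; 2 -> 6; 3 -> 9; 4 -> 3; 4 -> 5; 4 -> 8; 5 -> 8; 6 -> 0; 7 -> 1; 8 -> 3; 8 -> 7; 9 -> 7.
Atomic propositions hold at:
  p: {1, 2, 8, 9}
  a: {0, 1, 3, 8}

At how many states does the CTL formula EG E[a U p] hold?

E[a U p]: least fixpoint, start Z0 = Sat(p) = {1, 2, 8, 9}, add states in Sat(a) with some successor in Z. Z1 = {1, 2, 3, 8, 9}; fixed.
Sat(E[a U p]) = {1, 2, 3, 8, 9}
EG E[a U p]: greatest fixpoint, start Z0 = {1, 2, 3, 8, 9}, keep only states in Sat with some successor in Z. Z1 = {1, 3, 8}; Z2 = {1, 8}; Z3 = {1}; fixed.
Sat(EG E[a U p]) = {1}
|Sat(EG E[a U p])| = |{1}| = 1.

1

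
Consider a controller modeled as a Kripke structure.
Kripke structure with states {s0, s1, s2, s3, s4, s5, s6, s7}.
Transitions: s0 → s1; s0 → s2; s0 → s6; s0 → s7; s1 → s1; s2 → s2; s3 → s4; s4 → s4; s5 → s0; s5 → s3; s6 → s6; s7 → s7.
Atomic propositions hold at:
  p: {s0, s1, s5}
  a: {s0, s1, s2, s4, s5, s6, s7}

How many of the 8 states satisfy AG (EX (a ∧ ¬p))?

5

Sat(¬p) = {s2, s3, s4, s6, s7}
Sat(a ∧ ¬p) = {s2, s4, s6, s7}
Sat(EX (a ∧ ¬p)) = {s : some successor in {s2, s4, s6, s7}} = {s0, s2, s3, s4, s6, s7}
AG (EX (a ∧ ¬p)): greatest fixpoint, start Z0 = {s0, s2, s3, s4, s6, s7}, keep only states in Sat with every successor in Z. Z1 = {s2, s3, s4, s6, s7}; fixed.
Sat(AG (EX (a ∧ ¬p))) = {s2, s3, s4, s6, s7}
|Sat(AG (EX (a ∧ ¬p)))| = |{s2, s3, s4, s6, s7}| = 5.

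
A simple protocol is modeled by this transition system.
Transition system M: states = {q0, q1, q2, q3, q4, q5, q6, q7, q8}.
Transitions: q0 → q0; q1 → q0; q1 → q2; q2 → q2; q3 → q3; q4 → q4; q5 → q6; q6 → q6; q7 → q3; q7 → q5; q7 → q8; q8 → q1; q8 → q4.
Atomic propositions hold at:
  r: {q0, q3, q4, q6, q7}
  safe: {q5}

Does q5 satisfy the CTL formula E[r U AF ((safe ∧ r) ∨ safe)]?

Sat(safe ∧ r) = ∅
Sat((safe ∧ r) ∨ safe) = {q5}
AF ((safe ∧ r) ∨ safe): least fixpoint, start Z0 = {q5}, add states with every successor in Z. Already a fixed point.
Sat(AF ((safe ∧ r) ∨ safe)) = {q5}
E[r U AF ((safe ∧ r) ∨ safe)]: least fixpoint, start Z0 = Sat(AF ((safe ∧ r) ∨ safe)) = {q5}, add states in Sat(r) with some successor in Z. Z1 = {q5, q7}; fixed.
Sat(E[r U AF ((safe ∧ r) ∨ safe)]) = {q5, q7}
q5 ∈ Sat(E[r U AF ((safe ∧ r) ∨ safe)]) = {q5, q7}, so the formula holds at q5.

Yes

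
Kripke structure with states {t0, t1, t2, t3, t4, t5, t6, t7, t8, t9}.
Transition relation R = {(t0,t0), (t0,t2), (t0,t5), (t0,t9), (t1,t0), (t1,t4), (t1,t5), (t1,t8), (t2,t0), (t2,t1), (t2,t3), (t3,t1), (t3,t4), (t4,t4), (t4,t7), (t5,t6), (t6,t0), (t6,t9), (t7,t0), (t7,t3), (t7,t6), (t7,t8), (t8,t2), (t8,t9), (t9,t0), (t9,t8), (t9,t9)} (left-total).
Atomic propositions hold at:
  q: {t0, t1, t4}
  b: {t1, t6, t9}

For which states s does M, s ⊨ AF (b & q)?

Sat(b & q) = {t1}
AF (b & q): least fixpoint, start Z0 = {t1}, add states with every successor in Z. Already a fixed point.
Sat(AF (b & q)) = {t1}

{t1}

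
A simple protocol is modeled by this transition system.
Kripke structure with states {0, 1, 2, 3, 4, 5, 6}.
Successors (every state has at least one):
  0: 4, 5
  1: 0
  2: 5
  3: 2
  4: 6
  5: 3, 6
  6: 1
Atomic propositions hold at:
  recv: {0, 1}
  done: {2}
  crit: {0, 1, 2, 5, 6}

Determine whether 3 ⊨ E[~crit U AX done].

Sat(~crit) = {3, 4}
Sat(AX done) = {s : every successor in {2}} = {3}
E[~crit U AX done]: least fixpoint, start Z0 = Sat(AX done) = {3}, add states in Sat(~crit) with some successor in Z. Already a fixed point.
Sat(E[~crit U AX done]) = {3}
3 ∈ Sat(E[~crit U AX done]) = {3}, so the formula holds at 3.

Yes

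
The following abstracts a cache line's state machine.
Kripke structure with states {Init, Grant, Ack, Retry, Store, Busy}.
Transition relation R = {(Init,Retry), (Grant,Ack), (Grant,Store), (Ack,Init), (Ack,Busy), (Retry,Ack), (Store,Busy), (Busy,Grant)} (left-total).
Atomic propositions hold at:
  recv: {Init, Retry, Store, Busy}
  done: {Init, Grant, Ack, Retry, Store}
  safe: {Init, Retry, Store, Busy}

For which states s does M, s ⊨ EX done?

Sat(EX done) = {s : some successor in {Init, Grant, Ack, Retry, Store}} = {Init, Grant, Ack, Retry, Busy}

{Init, Grant, Ack, Retry, Busy}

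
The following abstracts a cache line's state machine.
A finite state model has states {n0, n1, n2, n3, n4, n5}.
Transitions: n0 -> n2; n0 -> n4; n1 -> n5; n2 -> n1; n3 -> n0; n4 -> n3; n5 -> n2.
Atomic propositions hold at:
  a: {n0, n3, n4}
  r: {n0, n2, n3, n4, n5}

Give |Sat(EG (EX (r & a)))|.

3

Sat(r & a) = {n0, n3, n4}
Sat(EX (r & a)) = {s : some successor in {n0, n3, n4}} = {n0, n3, n4}
EG (EX (r & a)): greatest fixpoint, start Z0 = {n0, n3, n4}, keep only states in Sat with some successor in Z. Already a fixed point.
Sat(EG (EX (r & a))) = {n0, n3, n4}
|Sat(EG (EX (r & a)))| = |{n0, n3, n4}| = 3.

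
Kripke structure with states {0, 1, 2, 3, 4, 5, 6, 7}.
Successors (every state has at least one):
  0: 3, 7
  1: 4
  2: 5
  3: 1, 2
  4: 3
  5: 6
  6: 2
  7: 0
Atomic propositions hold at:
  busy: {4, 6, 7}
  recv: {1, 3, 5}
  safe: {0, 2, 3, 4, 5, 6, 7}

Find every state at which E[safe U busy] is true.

E[safe U busy]: least fixpoint, start Z0 = Sat(busy) = {4, 6, 7}, add states in Sat(safe) with some successor in Z. Z1 = {0, 4, 5, 6, 7}; Z2 = {0, 2, 4, 5, 6, 7}; Z3 = {0, 2, 3, 4, 5, 6, 7}; fixed.
Sat(E[safe U busy]) = {0, 2, 3, 4, 5, 6, 7}

{0, 2, 3, 4, 5, 6, 7}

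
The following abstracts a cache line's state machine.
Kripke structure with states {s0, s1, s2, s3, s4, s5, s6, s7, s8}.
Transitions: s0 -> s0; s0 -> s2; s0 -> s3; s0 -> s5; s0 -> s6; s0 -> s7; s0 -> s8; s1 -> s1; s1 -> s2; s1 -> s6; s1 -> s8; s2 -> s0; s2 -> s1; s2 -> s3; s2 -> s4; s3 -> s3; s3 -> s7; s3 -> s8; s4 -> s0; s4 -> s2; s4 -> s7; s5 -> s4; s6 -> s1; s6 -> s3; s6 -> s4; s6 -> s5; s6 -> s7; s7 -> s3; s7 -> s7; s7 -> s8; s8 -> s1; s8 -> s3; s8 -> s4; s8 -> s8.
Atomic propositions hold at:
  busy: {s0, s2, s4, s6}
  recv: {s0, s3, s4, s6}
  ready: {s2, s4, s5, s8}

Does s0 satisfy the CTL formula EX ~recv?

Yes

Sat(~recv) = {s1, s2, s5, s7, s8}
Sat(EX ~recv) = {s : some successor in {s1, s2, s5, s7, s8}} = {s0, s1, s2, s3, s4, s6, s7, s8}
s0 ∈ Sat(EX ~recv) = {s0, s1, s2, s3, s4, s6, s7, s8}, so the formula holds at s0.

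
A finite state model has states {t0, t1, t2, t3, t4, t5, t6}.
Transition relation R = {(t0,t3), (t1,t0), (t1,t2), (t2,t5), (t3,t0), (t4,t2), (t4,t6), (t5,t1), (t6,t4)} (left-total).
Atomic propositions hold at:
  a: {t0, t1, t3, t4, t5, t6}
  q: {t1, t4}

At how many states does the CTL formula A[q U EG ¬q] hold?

2

Sat(¬q) = {t0, t2, t3, t5, t6}
EG ¬q: greatest fixpoint, start Z0 = {t0, t2, t3, t5, t6}, keep only states in Sat with some successor in Z. Z1 = {t0, t2, t3}; Z2 = {t0, t3}; fixed.
Sat(EG ¬q) = {t0, t3}
A[q U EG ¬q]: least fixpoint, start Z0 = Sat(EG ¬q) = {t0, t3}, add states in Sat(q) with every successor in Z. Already a fixed point.
Sat(A[q U EG ¬q]) = {t0, t3}
|Sat(A[q U EG ¬q])| = |{t0, t3}| = 2.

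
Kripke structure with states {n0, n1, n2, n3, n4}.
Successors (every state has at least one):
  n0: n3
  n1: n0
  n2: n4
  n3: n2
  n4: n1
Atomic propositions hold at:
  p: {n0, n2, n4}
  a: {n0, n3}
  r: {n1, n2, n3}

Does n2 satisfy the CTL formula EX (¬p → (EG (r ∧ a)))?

Sat(¬p) = {n1, n3}
Sat(r ∧ a) = {n3}
EG (r ∧ a): greatest fixpoint, start Z0 = {n3}, keep only states in Sat with some successor in Z. Z1 = ∅; fixed.
Sat(EG (r ∧ a)) = ∅
Sat(¬p → (EG (r ∧ a))) = {n0, n2, n4}
Sat(EX (¬p → (EG (r ∧ a)))) = {s : some successor in {n0, n2, n4}} = {n1, n2, n3}
n2 ∈ Sat(EX (¬p → (EG (r ∧ a)))) = {n1, n2, n3}, so the formula holds at n2.

Yes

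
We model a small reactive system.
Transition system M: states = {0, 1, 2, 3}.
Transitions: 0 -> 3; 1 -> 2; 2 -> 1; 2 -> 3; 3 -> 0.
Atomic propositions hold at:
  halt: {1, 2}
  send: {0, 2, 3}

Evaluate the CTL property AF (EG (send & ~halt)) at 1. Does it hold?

Sat(~halt) = {0, 3}
Sat(send & ~halt) = {0, 3}
EG (send & ~halt): greatest fixpoint, start Z0 = {0, 3}, keep only states in Sat with some successor in Z. Already a fixed point.
Sat(EG (send & ~halt)) = {0, 3}
AF (EG (send & ~halt)): least fixpoint, start Z0 = {0, 3}, add states with every successor in Z. Already a fixed point.
Sat(AF (EG (send & ~halt))) = {0, 3}
1 ∉ Sat(AF (EG (send & ~halt))) = {0, 3}, so the formula does not hold at 1.

No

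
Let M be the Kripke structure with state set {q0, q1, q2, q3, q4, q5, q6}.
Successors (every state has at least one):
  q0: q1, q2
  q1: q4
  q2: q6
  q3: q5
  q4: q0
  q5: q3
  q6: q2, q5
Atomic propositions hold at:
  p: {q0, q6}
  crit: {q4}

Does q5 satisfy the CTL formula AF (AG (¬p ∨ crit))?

Sat(¬p) = {q1, q2, q3, q4, q5}
Sat(¬p ∨ crit) = {q1, q2, q3, q4, q5}
AG (¬p ∨ crit): greatest fixpoint, start Z0 = {q1, q2, q3, q4, q5}, keep only states in Sat with every successor in Z. Z1 = {q1, q3, q5}; Z2 = {q3, q5}; fixed.
Sat(AG (¬p ∨ crit)) = {q3, q5}
AF (AG (¬p ∨ crit)): least fixpoint, start Z0 = {q3, q5}, add states with every successor in Z. Already a fixed point.
Sat(AF (AG (¬p ∨ crit))) = {q3, q5}
q5 ∈ Sat(AF (AG (¬p ∨ crit))) = {q3, q5}, so the formula holds at q5.

Yes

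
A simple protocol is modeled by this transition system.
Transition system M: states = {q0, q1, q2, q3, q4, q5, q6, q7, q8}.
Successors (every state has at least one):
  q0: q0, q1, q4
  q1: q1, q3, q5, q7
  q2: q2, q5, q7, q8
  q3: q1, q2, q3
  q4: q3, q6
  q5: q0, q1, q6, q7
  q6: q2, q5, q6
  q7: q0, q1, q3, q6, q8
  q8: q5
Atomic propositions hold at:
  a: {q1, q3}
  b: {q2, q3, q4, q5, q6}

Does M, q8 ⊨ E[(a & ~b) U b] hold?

Sat(~b) = {q0, q1, q7, q8}
Sat(a & ~b) = {q1}
E[(a & ~b) U b]: least fixpoint, start Z0 = Sat(b) = {q2, q3, q4, q5, q6}, add states in Sat(a & ~b) with some successor in Z. Z1 = {q1, q2, q3, q4, q5, q6}; fixed.
Sat(E[(a & ~b) U b]) = {q1, q2, q3, q4, q5, q6}
q8 ∉ Sat(E[(a & ~b) U b]) = {q1, q2, q3, q4, q5, q6}, so the formula does not hold at q8.

No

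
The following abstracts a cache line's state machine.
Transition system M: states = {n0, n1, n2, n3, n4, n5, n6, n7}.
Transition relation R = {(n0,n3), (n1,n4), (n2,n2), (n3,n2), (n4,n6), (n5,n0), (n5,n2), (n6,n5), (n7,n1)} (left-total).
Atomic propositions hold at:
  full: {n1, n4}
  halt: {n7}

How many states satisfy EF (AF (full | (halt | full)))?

3

Sat(halt | full) = {n1, n4, n7}
Sat(full | (halt | full)) = {n1, n4, n7}
AF (full | (halt | full)): least fixpoint, start Z0 = {n1, n4, n7}, add states with every successor in Z. Already a fixed point.
Sat(AF (full | (halt | full))) = {n1, n4, n7}
EF (AF (full | (halt | full))): least fixpoint, start Z0 = {n1, n4, n7}, add states with some successor in Z. Already a fixed point.
Sat(EF (AF (full | (halt | full)))) = {n1, n4, n7}
|Sat(EF (AF (full | (halt | full))))| = |{n1, n4, n7}| = 3.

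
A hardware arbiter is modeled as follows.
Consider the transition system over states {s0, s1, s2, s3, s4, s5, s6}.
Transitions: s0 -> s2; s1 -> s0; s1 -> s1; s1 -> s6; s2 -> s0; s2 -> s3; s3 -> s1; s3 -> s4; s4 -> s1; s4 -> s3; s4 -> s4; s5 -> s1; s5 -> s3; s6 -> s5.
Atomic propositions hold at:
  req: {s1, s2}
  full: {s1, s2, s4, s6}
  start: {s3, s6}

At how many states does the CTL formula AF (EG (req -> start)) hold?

Sat(req -> start) = {s0, s3, s4, s5, s6}
EG (req -> start): greatest fixpoint, start Z0 = {s0, s3, s4, s5, s6}, keep only states in Sat with some successor in Z. Z1 = {s3, s4, s5, s6}; fixed.
Sat(EG (req -> start)) = {s3, s4, s5, s6}
AF (EG (req -> start)): least fixpoint, start Z0 = {s3, s4, s5, s6}, add states with every successor in Z. Already a fixed point.
Sat(AF (EG (req -> start))) = {s3, s4, s5, s6}
|Sat(AF (EG (req -> start)))| = |{s3, s4, s5, s6}| = 4.

4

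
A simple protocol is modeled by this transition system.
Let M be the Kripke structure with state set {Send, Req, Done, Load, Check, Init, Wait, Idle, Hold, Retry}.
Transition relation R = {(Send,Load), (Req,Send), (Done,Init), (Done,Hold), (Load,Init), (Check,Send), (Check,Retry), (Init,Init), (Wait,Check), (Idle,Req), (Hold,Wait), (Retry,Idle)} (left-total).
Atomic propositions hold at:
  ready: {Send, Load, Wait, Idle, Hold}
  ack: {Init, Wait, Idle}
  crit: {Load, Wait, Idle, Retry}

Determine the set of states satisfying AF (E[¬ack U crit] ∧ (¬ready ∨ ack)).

Sat(¬ack) = {Send, Req, Done, Load, Check, Hold, Retry}
E[¬ack U crit]: least fixpoint, start Z0 = Sat(crit) = {Load, Wait, Idle, Retry}, add states in Sat(¬ack) with some successor in Z. Z1 = {Send, Load, Check, Wait, Idle, Hold, Retry}; Z2 = {Send, Req, Done, Load, Check, Wait, Idle, Hold, Retry}; fixed.
Sat(E[¬ack U crit]) = {Send, Req, Done, Load, Check, Wait, Idle, Hold, Retry}
Sat(¬ready) = {Req, Done, Check, Init, Retry}
Sat(¬ready ∨ ack) = {Req, Done, Check, Init, Wait, Idle, Retry}
Sat(E[¬ack U crit] ∧ (¬ready ∨ ack)) = {Req, Done, Check, Wait, Idle, Retry}
AF (E[¬ack U crit] ∧ (¬ready ∨ ack)): least fixpoint, start Z0 = {Req, Done, Check, Wait, Idle, Retry}, add states with every successor in Z. Z1 = {Req, Done, Check, Wait, Idle, Hold, Retry}; fixed.
Sat(AF (E[¬ack U crit] ∧ (¬ready ∨ ack))) = {Req, Done, Check, Wait, Idle, Hold, Retry}

{Req, Done, Check, Wait, Idle, Hold, Retry}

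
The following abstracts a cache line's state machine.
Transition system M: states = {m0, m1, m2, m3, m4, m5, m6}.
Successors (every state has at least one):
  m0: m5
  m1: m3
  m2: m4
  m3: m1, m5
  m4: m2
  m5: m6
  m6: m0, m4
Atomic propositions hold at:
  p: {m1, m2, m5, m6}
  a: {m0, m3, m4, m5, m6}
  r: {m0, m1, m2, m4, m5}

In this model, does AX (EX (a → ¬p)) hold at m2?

Yes

Sat(¬p) = {m0, m3, m4}
Sat(a → ¬p) = {m0, m1, m2, m3, m4}
Sat(EX (a → ¬p)) = {s : some successor in {m0, m1, m2, m3, m4}} = {m1, m2, m3, m4, m6}
Sat(AX (EX (a → ¬p))) = {s : every successor in {m1, m2, m3, m4, m6}} = {m1, m2, m4, m5}
m2 ∈ Sat(AX (EX (a → ¬p))) = {m1, m2, m4, m5}, so the formula holds at m2.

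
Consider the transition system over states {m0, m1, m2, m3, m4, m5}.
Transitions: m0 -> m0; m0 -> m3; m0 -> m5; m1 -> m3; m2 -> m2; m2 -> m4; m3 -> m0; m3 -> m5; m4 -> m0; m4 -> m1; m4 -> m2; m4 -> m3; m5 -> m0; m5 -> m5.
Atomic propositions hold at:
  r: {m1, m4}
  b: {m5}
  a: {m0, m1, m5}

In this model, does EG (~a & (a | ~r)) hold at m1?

No

Sat(~a) = {m2, m3, m4}
Sat(~r) = {m0, m2, m3, m5}
Sat(a | ~r) = {m0, m1, m2, m3, m5}
Sat(~a & (a | ~r)) = {m2, m3}
EG (~a & (a | ~r)): greatest fixpoint, start Z0 = {m2, m3}, keep only states in Sat with some successor in Z. Z1 = {m2}; fixed.
Sat(EG (~a & (a | ~r))) = {m2}
m1 ∉ Sat(EG (~a & (a | ~r))) = {m2}, so the formula does not hold at m1.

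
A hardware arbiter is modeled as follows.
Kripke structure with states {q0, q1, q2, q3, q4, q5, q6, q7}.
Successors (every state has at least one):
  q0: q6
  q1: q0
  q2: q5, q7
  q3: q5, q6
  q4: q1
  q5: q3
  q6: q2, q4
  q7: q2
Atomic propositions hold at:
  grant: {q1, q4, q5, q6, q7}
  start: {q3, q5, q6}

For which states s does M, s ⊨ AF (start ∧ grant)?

{q0, q1, q3, q4, q5, q6}

Sat(start ∧ grant) = {q5, q6}
AF (start ∧ grant): least fixpoint, start Z0 = {q5, q6}, add states with every successor in Z. Z1 = {q0, q3, q5, q6}; Z2 = {q0, q1, q3, q5, q6}; Z3 = {q0, q1, q3, q4, q5, q6}; fixed.
Sat(AF (start ∧ grant)) = {q0, q1, q3, q4, q5, q6}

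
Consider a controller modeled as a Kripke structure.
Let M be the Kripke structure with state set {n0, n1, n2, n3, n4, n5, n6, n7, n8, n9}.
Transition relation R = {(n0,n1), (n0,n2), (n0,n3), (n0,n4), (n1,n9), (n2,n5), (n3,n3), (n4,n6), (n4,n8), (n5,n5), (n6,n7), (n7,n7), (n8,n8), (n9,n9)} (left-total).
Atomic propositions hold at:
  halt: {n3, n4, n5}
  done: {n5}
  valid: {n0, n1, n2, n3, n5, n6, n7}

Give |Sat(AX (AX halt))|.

Sat(AX halt) = {s : every successor in {n3, n4, n5}} = {n2, n3, n5}
Sat(AX (AX halt)) = {s : every successor in {n2, n3, n5}} = {n2, n3, n5}
|Sat(AX (AX halt))| = |{n2, n3, n5}| = 3.

3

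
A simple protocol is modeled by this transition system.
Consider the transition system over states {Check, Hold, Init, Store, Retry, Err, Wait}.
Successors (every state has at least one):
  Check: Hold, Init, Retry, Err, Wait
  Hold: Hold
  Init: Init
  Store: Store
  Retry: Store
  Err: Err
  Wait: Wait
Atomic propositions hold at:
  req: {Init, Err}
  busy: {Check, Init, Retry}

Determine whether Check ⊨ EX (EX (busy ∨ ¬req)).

Yes

Sat(¬req) = {Check, Hold, Store, Retry, Wait}
Sat(busy ∨ ¬req) = {Check, Hold, Init, Store, Retry, Wait}
Sat(EX (busy ∨ ¬req)) = {s : some successor in {Check, Hold, Init, Store, Retry, Wait}} = {Check, Hold, Init, Store, Retry, Wait}
Sat(EX (EX (busy ∨ ¬req))) = {s : some successor in {Check, Hold, Init, Store, Retry, Wait}} = {Check, Hold, Init, Store, Retry, Wait}
Check ∈ Sat(EX (EX (busy ∨ ¬req))) = {Check, Hold, Init, Store, Retry, Wait}, so the formula holds at Check.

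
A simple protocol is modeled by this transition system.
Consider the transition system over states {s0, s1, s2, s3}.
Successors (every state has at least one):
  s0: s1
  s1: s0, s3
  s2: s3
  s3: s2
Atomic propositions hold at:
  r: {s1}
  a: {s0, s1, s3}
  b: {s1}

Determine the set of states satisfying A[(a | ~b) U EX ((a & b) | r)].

{s0}

Sat(~b) = {s0, s2, s3}
Sat(a | ~b) = {s0, s1, s2, s3}
Sat(a & b) = {s1}
Sat((a & b) | r) = {s1}
Sat(EX ((a & b) | r)) = {s : some successor in {s1}} = {s0}
A[(a | ~b) U EX ((a & b) | r)]: least fixpoint, start Z0 = Sat(EX ((a & b) | r)) = {s0}, add states in Sat(a | ~b) with every successor in Z. Already a fixed point.
Sat(A[(a | ~b) U EX ((a & b) | r)]) = {s0}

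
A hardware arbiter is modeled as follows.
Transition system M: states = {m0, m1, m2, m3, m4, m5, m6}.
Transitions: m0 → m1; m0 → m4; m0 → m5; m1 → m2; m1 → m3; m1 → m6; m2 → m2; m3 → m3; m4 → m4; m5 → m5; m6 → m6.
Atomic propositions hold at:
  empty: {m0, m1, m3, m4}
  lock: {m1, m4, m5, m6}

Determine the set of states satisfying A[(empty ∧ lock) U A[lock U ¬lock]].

{m0, m2, m3}

Sat(empty ∧ lock) = {m1, m4}
Sat(¬lock) = {m0, m2, m3}
A[lock U ¬lock]: least fixpoint, start Z0 = Sat(¬lock) = {m0, m2, m3}, add states in Sat(lock) with every successor in Z. Already a fixed point.
Sat(A[lock U ¬lock]) = {m0, m2, m3}
A[(empty ∧ lock) U A[lock U ¬lock]]: least fixpoint, start Z0 = Sat(A[lock U ¬lock]) = {m0, m2, m3}, add states in Sat(empty ∧ lock) with every successor in Z. Already a fixed point.
Sat(A[(empty ∧ lock) U A[lock U ¬lock]]) = {m0, m2, m3}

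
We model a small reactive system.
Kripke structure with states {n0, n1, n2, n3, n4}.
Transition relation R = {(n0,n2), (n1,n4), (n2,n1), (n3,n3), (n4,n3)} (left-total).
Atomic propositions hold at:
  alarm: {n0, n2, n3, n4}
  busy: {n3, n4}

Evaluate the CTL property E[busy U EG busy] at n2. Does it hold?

EG busy: greatest fixpoint, start Z0 = {n3, n4}, keep only states in Sat with some successor in Z. Already a fixed point.
Sat(EG busy) = {n3, n4}
E[busy U EG busy]: least fixpoint, start Z0 = Sat(EG busy) = {n3, n4}, add states in Sat(busy) with some successor in Z. Already a fixed point.
Sat(E[busy U EG busy]) = {n3, n4}
n2 ∉ Sat(E[busy U EG busy]) = {n3, n4}, so the formula does not hold at n2.

No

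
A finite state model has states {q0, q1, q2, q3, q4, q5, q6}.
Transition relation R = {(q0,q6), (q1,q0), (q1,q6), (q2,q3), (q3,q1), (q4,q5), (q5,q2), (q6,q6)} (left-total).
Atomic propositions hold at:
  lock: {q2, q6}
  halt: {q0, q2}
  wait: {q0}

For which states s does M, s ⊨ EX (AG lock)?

AG lock: greatest fixpoint, start Z0 = {q2, q6}, keep only states in Sat with every successor in Z. Z1 = {q6}; fixed.
Sat(AG lock) = {q6}
Sat(EX (AG lock)) = {s : some successor in {q6}} = {q0, q1, q6}

{q0, q1, q6}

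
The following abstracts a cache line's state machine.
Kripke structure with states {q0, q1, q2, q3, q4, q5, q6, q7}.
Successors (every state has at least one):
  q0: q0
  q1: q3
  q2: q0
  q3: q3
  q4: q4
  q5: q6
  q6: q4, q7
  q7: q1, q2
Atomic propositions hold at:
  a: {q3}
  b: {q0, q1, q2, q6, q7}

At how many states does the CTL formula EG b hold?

EG b: greatest fixpoint, start Z0 = {q0, q1, q2, q6, q7}, keep only states in Sat with some successor in Z. Z1 = {q0, q2, q6, q7}; fixed.
Sat(EG b) = {q0, q2, q6, q7}
|Sat(EG b)| = |{q0, q2, q6, q7}| = 4.

4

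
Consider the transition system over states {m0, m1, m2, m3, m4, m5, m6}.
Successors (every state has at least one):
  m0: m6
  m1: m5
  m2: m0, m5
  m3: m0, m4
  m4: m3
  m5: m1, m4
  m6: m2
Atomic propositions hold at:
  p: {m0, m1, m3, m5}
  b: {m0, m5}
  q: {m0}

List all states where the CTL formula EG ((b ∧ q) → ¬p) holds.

{m1, m2, m3, m4, m5, m6}

Sat(b ∧ q) = {m0}
Sat(¬p) = {m2, m4, m6}
Sat((b ∧ q) → ¬p) = {m1, m2, m3, m4, m5, m6}
EG ((b ∧ q) → ¬p): greatest fixpoint, start Z0 = {m1, m2, m3, m4, m5, m6}, keep only states in Sat with some successor in Z. Already a fixed point.
Sat(EG ((b ∧ q) → ¬p)) = {m1, m2, m3, m4, m5, m6}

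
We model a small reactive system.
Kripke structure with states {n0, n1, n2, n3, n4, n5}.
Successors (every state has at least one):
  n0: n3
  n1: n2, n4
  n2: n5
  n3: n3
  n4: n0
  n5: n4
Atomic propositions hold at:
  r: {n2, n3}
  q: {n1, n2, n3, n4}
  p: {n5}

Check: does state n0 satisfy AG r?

No

AG r: greatest fixpoint, start Z0 = {n2, n3}, keep only states in Sat with every successor in Z. Z1 = {n3}; fixed.
Sat(AG r) = {n3}
n0 ∉ Sat(AG r) = {n3}, so the formula does not hold at n0.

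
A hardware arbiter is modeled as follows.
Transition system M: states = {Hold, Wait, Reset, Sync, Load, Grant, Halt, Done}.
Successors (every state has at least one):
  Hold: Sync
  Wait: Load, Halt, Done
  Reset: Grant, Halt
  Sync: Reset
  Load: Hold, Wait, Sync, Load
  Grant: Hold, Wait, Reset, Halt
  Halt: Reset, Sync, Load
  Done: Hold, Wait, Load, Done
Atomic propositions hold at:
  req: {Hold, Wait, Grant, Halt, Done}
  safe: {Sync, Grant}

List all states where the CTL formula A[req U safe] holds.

{Hold, Sync, Grant}

A[req U safe]: least fixpoint, start Z0 = Sat(safe) = {Sync, Grant}, add states in Sat(req) with every successor in Z. Z1 = {Hold, Sync, Grant}; fixed.
Sat(A[req U safe]) = {Hold, Sync, Grant}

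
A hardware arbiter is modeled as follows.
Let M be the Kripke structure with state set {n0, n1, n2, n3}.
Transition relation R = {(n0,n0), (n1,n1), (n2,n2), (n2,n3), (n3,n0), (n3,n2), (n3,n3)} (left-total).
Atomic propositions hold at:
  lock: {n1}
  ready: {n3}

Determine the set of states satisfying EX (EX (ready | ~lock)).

{n0, n2, n3}

Sat(~lock) = {n0, n2, n3}
Sat(ready | ~lock) = {n0, n2, n3}
Sat(EX (ready | ~lock)) = {s : some successor in {n0, n2, n3}} = {n0, n2, n3}
Sat(EX (EX (ready | ~lock))) = {s : some successor in {n0, n2, n3}} = {n0, n2, n3}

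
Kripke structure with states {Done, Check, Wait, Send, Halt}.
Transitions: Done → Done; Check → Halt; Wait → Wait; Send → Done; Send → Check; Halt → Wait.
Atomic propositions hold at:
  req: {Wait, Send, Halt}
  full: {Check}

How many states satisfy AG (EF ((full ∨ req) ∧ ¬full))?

Sat(full ∨ req) = {Check, Wait, Send, Halt}
Sat(¬full) = {Done, Wait, Send, Halt}
Sat((full ∨ req) ∧ ¬full) = {Wait, Send, Halt}
EF ((full ∨ req) ∧ ¬full): least fixpoint, start Z0 = {Wait, Send, Halt}, add states with some successor in Z. Z1 = {Check, Wait, Send, Halt}; fixed.
Sat(EF ((full ∨ req) ∧ ¬full)) = {Check, Wait, Send, Halt}
AG (EF ((full ∨ req) ∧ ¬full)): greatest fixpoint, start Z0 = {Check, Wait, Send, Halt}, keep only states in Sat with every successor in Z. Z1 = {Check, Wait, Halt}; fixed.
Sat(AG (EF ((full ∨ req) ∧ ¬full))) = {Check, Wait, Halt}
|Sat(AG (EF ((full ∨ req) ∧ ¬full)))| = |{Check, Wait, Halt}| = 3.

3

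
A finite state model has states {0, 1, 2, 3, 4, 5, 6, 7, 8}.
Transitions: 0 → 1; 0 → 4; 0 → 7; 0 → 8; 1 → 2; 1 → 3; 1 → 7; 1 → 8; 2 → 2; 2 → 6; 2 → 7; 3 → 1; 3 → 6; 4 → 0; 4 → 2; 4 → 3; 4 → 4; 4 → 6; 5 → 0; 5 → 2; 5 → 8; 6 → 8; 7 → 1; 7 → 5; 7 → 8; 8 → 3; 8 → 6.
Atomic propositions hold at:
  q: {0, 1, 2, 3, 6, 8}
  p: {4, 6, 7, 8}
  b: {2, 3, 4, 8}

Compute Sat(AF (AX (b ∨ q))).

Sat(b ∨ q) = {0, 1, 2, 3, 4, 6, 8}
Sat(AX (b ∨ q)) = {s : every successor in {0, 1, 2, 3, 4, 6, 8}} = {3, 4, 5, 6, 8}
AF (AX (b ∨ q)): least fixpoint, start Z0 = {3, 4, 5, 6, 8}, add states with every successor in Z. Already a fixed point.
Sat(AF (AX (b ∨ q))) = {3, 4, 5, 6, 8}

{3, 4, 5, 6, 8}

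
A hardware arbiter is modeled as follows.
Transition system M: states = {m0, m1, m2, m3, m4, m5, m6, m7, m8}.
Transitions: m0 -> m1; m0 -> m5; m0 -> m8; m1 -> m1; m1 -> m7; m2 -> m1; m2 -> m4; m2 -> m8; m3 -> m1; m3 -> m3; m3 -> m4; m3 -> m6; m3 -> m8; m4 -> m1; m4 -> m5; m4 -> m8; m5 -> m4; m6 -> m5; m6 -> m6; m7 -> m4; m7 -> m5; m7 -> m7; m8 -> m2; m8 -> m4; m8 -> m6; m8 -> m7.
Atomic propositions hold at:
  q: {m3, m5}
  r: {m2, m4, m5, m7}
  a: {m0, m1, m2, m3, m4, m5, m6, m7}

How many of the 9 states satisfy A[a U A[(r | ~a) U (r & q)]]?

Sat(~a) = {m8}
Sat(r | ~a) = {m2, m4, m5, m7, m8}
Sat(r & q) = {m5}
A[(r | ~a) U (r & q)]: least fixpoint, start Z0 = Sat((r & q)) = {m5}, add states in Sat(r | ~a) with every successor in Z. Already a fixed point.
Sat(A[(r | ~a) U (r & q)]) = {m5}
A[a U A[(r | ~a) U (r & q)]]: least fixpoint, start Z0 = Sat(A[(r | ~a) U (r & q)]) = {m5}, add states in Sat(a) with every successor in Z. Already a fixed point.
Sat(A[a U A[(r | ~a) U (r & q)]]) = {m5}
|Sat(A[a U A[(r | ~a) U (r & q)]])| = |{m5}| = 1.

1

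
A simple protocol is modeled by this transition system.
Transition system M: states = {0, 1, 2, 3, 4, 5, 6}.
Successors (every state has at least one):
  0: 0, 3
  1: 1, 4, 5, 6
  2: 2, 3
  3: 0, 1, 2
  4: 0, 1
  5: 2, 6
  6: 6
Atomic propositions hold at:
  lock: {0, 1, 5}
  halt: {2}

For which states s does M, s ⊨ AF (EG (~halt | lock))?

Sat(~halt) = {0, 1, 3, 4, 5, 6}
Sat(~halt | lock) = {0, 1, 3, 4, 5, 6}
EG (~halt | lock): greatest fixpoint, start Z0 = {0, 1, 3, 4, 5, 6}, keep only states in Sat with some successor in Z. Already a fixed point.
Sat(EG (~halt | lock)) = {0, 1, 3, 4, 5, 6}
AF (EG (~halt | lock)): least fixpoint, start Z0 = {0, 1, 3, 4, 5, 6}, add states with every successor in Z. Already a fixed point.
Sat(AF (EG (~halt | lock))) = {0, 1, 3, 4, 5, 6}

{0, 1, 3, 4, 5, 6}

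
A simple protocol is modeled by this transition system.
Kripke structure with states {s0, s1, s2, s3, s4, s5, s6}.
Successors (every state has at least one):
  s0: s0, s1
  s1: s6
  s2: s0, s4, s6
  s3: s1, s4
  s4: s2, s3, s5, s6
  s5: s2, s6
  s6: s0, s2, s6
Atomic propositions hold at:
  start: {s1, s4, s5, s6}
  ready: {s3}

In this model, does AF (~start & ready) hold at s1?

No

Sat(~start) = {s0, s2, s3}
Sat(~start & ready) = {s3}
AF (~start & ready): least fixpoint, start Z0 = {s3}, add states with every successor in Z. Already a fixed point.
Sat(AF (~start & ready)) = {s3}
s1 ∉ Sat(AF (~start & ready)) = {s3}, so the formula does not hold at s1.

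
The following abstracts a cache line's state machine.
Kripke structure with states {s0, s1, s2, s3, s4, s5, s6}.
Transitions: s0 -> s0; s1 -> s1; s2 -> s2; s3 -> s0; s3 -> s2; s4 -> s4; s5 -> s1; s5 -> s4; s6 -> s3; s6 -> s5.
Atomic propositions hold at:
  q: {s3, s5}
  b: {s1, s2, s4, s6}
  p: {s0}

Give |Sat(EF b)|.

6

EF b: least fixpoint, start Z0 = {s1, s2, s4, s6}, add states with some successor in Z. Z1 = {s1, s2, s3, s4, s5, s6}; fixed.
Sat(EF b) = {s1, s2, s3, s4, s5, s6}
|Sat(EF b)| = |{s1, s2, s3, s4, s5, s6}| = 6.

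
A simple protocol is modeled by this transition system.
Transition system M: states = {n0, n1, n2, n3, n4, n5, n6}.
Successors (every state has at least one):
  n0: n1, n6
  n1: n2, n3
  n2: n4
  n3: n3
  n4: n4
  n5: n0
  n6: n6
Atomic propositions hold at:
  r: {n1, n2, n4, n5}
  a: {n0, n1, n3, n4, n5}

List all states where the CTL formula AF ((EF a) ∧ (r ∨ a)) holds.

{n0, n1, n2, n3, n4, n5}

EF a: least fixpoint, start Z0 = {n0, n1, n3, n4, n5}, add states with some successor in Z. Z1 = {n0, n1, n2, n3, n4, n5}; fixed.
Sat(EF a) = {n0, n1, n2, n3, n4, n5}
Sat(r ∨ a) = {n0, n1, n2, n3, n4, n5}
Sat((EF a) ∧ (r ∨ a)) = {n0, n1, n2, n3, n4, n5}
AF ((EF a) ∧ (r ∨ a)): least fixpoint, start Z0 = {n0, n1, n2, n3, n4, n5}, add states with every successor in Z. Already a fixed point.
Sat(AF ((EF a) ∧ (r ∨ a))) = {n0, n1, n2, n3, n4, n5}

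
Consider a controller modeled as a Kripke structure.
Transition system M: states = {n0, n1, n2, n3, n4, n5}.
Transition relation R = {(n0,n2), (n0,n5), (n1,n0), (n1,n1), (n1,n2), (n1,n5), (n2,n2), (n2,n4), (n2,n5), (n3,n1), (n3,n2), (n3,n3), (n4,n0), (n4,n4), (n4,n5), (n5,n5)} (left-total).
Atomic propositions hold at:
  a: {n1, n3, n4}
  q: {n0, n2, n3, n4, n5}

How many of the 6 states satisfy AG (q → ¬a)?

Sat(¬a) = {n0, n2, n5}
Sat(q → ¬a) = {n0, n1, n2, n5}
AG (q → ¬a): greatest fixpoint, start Z0 = {n0, n1, n2, n5}, keep only states in Sat with every successor in Z. Z1 = {n0, n1, n5}; Z2 = {n5}; fixed.
Sat(AG (q → ¬a)) = {n5}
|Sat(AG (q → ¬a))| = |{n5}| = 1.

1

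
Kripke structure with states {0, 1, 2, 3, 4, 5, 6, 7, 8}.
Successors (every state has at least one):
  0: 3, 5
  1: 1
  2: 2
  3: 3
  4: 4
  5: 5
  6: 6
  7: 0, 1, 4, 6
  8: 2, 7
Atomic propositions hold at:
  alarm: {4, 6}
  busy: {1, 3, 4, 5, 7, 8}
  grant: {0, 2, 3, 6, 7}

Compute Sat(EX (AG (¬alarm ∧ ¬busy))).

Sat(¬alarm) = {0, 1, 2, 3, 5, 7, 8}
Sat(¬busy) = {0, 2, 6}
Sat(¬alarm ∧ ¬busy) = {0, 2}
AG (¬alarm ∧ ¬busy): greatest fixpoint, start Z0 = {0, 2}, keep only states in Sat with every successor in Z. Z1 = {2}; fixed.
Sat(AG (¬alarm ∧ ¬busy)) = {2}
Sat(EX (AG (¬alarm ∧ ¬busy))) = {s : some successor in {2}} = {2, 8}

{2, 8}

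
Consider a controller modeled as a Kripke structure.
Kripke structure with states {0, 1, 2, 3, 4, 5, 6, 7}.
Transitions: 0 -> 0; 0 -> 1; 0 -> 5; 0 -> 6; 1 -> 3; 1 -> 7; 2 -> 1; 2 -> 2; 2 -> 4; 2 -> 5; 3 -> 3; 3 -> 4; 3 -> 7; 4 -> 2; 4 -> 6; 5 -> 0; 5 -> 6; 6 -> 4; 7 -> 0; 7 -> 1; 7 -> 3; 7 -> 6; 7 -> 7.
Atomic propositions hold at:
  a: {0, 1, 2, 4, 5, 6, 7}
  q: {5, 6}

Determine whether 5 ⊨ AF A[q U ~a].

No

Sat(~a) = {3}
A[q U ~a]: least fixpoint, start Z0 = Sat(~a) = {3}, add states in Sat(q) with every successor in Z. Already a fixed point.
Sat(A[q U ~a]) = {3}
AF A[q U ~a]: least fixpoint, start Z0 = {3}, add states with every successor in Z. Already a fixed point.
Sat(AF A[q U ~a]) = {3}
5 ∉ Sat(AF A[q U ~a]) = {3}, so the formula does not hold at 5.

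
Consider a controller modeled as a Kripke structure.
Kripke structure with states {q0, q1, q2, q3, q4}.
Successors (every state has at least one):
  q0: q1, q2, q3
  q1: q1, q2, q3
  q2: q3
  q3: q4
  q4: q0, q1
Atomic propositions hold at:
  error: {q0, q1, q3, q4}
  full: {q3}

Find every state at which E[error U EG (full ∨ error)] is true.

Sat(full ∨ error) = {q0, q1, q3, q4}
EG (full ∨ error): greatest fixpoint, start Z0 = {q0, q1, q3, q4}, keep only states in Sat with some successor in Z. Already a fixed point.
Sat(EG (full ∨ error)) = {q0, q1, q3, q4}
E[error U EG (full ∨ error)]: least fixpoint, start Z0 = Sat(EG (full ∨ error)) = {q0, q1, q3, q4}, add states in Sat(error) with some successor in Z. Already a fixed point.
Sat(E[error U EG (full ∨ error)]) = {q0, q1, q3, q4}

{q0, q1, q3, q4}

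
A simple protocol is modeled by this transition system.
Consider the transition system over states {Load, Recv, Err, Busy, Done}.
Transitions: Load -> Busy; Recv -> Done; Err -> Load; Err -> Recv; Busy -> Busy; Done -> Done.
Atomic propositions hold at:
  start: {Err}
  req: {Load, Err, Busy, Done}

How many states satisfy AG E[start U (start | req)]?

Sat(start | req) = {Load, Err, Busy, Done}
E[start U (start | req)]: least fixpoint, start Z0 = Sat((start | req)) = {Load, Err, Busy, Done}, add states in Sat(start) with some successor in Z. Already a fixed point.
Sat(E[start U (start | req)]) = {Load, Err, Busy, Done}
AG E[start U (start | req)]: greatest fixpoint, start Z0 = {Load, Err, Busy, Done}, keep only states in Sat with every successor in Z. Z1 = {Load, Busy, Done}; fixed.
Sat(AG E[start U (start | req)]) = {Load, Busy, Done}
|Sat(AG E[start U (start | req)])| = |{Load, Busy, Done}| = 3.

3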